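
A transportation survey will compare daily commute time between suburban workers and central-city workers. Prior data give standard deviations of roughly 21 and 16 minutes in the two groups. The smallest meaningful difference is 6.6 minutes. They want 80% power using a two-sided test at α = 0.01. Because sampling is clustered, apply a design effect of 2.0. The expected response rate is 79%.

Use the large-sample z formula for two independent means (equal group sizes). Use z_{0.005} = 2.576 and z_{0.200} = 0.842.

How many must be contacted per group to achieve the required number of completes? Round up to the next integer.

n = (z_{α/2} + z_β)² · (σ₁² + σ₂²) / δ²
  = (2.576 + 0.842)² · (21² + 16² = 697) / 6.6²
  = 11.6827 · 697 / 43.56
  = 186.93
Design effect: 2.0 × 186.93 = 373.87.
Adjust for 79% response: 373.87 / 0.79 = 473.25.
Round up → n = 474 per group.

n = 474 per group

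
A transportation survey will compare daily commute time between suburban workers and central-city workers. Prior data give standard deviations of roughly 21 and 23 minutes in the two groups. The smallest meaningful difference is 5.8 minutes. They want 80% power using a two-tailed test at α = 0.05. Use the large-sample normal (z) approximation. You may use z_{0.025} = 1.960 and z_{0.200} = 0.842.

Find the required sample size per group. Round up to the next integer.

n = (z_{α/2} + z_β)² · (σ₁² + σ₂²) / δ²
  = (1.960 + 0.842)² · (21² + 23² = 970) / 5.8²
  = 7.8512 · 970 / 33.64
  = 226.39
Round up → n = 227 per group.

n = 227 per group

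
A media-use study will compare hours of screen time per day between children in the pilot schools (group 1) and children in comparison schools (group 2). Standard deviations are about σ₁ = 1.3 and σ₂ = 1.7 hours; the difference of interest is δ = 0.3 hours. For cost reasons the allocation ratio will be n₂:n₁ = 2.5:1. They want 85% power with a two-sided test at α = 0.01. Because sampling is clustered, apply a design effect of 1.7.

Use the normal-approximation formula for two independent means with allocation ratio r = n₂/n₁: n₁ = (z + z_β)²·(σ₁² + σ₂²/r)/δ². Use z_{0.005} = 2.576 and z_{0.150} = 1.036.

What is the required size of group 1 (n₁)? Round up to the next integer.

n₁ = 702

n₁ = (z_{α/2} + z_β)² · (σ₁² + σ₂²/r) / δ²
   = (2.576 + 1.036)² · (1.3² + 1.7²/2.5) / 0.3²
   = 13.0465 · (1.69 + 1.156) / 0.09
   = 13.0465 · 2.846 / 0.09
   = 412.56
Design effect: 1.7 × 412.56 = 701.35.
Round up → n₁ = 702; n₂ = r·n₁ = 2.5 × 702 = 1755.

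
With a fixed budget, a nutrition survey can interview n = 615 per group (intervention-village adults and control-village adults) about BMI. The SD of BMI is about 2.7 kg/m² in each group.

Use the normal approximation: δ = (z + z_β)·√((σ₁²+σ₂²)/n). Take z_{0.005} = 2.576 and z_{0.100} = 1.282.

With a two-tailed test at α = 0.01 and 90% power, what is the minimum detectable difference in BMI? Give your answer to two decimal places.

Minimum detectable difference ≈ 0.59 kg/m²

δ = (z_{α/2} + z_β) · √((σ₁²+σ₂²)/n)
  = (2.576 + 1.282) · √(14.58/615)
  = 3.858 · √0.02371
  = 3.858 · 0.1540
  = 0.5940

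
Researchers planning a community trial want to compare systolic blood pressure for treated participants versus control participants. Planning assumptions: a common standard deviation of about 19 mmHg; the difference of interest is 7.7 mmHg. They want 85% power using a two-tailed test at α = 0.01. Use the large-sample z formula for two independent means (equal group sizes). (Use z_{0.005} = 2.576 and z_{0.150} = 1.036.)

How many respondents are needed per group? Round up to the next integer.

n = 159 per group

n = (z_{α/2} + z_β)² · (σ₁² + σ₂²) / δ²
  = (2.576 + 1.036)² · (2·19² = 722) / 7.7²
  = 13.0465 · 722 / 59.29
  = 158.87
Round up → n = 159 per group.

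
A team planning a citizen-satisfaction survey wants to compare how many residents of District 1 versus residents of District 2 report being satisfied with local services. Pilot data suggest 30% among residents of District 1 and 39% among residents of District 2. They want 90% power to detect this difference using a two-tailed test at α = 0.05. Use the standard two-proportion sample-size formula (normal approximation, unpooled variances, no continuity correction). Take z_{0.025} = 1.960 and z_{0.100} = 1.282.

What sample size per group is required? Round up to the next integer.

n = 582 per group

n = (z_{α/2} + z_β)² · [p₁(1−p₁) + p₂(1−p₂)] / (p₁ − p₂)²
  = (1.960 + 1.282)² · (0.30·0.70 + 0.39·0.61) / (-0.09)²
  = (3.242)² · (0.2100 + 0.2379) / 0.0081
  = 10.5106 · 0.4479 / 0.0081
  = 581.20
Round up → n = 582 per group.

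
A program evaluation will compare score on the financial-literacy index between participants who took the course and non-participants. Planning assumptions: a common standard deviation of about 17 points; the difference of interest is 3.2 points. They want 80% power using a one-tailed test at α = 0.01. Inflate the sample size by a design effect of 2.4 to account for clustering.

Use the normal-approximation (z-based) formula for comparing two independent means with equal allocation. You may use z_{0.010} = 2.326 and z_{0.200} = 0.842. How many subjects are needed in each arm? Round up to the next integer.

n = 1360 per group

n = (z_α + z_β)² · (σ₁² + σ₂²) / δ²
  = (2.326 + 0.842)² · (2·17² = 578) / 3.2²
  = 10.0362 · 578 / 10.24
  = 566.50
Design effect: 2.4 × 566.50 = 1359.59.
Round up → n = 1360 per group.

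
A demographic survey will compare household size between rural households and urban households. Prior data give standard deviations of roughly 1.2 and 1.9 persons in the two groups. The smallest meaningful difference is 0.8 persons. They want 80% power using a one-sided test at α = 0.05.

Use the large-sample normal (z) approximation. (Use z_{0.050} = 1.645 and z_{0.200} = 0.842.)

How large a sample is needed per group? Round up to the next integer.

n = (z_α + z_β)² · (σ₁² + σ₂²) / δ²
  = (1.645 + 0.842)² · (1.2² + 1.9² = 5.05) / 0.8²
  = 6.1852 · 5.05 / 0.64
  = 48.80
Round up → n = 49 per group.

n = 49 per group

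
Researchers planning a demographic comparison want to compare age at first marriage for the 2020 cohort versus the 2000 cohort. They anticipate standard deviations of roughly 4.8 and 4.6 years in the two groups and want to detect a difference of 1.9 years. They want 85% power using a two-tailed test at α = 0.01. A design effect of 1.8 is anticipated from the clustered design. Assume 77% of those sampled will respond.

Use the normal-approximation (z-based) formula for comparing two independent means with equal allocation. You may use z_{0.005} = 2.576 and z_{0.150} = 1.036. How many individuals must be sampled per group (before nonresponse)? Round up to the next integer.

n = (z_{α/2} + z_β)² · (σ₁² + σ₂²) / δ²
  = (2.576 + 1.036)² · (4.8² + 4.6² = 44.2) / 1.9²
  = 13.0465 · 44.2 / 3.61
  = 159.74
Design effect: 1.8 × 159.74 = 287.53.
Adjust for 77% response: 287.53 / 0.77 = 373.42.
Round up → n = 374 per group.

n = 374 per group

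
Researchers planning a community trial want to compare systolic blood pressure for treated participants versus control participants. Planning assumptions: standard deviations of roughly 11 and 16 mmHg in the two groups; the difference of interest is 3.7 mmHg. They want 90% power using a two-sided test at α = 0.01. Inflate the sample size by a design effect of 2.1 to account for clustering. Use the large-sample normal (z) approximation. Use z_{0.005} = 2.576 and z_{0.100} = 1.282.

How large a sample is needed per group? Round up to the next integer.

n = (z_{α/2} + z_β)² · (σ₁² + σ₂²) / δ²
  = (2.576 + 1.282)² · (11² + 16² = 377) / 3.7²
  = 14.8842 · 377 / 13.69
  = 409.89
Design effect: 2.1 × 409.89 = 860.76.
Round up → n = 861 per group.

n = 861 per group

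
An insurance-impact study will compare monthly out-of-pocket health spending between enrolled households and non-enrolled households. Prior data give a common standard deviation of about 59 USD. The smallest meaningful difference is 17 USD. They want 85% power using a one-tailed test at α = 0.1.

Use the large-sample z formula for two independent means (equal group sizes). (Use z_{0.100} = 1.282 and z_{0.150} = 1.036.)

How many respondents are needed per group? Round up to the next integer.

n = (z_α + z_β)² · (σ₁² + σ₂²) / δ²
  = (1.282 + 1.036)² · (2·59² = 6962) / 17²
  = 5.3731 · 6962 / 289
  = 129.44
Round up → n = 130 per group.

n = 130 per group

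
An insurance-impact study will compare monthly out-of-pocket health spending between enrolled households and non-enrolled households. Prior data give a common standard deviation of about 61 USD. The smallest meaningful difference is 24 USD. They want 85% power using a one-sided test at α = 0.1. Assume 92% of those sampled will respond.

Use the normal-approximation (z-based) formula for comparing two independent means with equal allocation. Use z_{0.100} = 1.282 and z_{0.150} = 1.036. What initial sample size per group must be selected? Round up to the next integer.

n = 76 per group

n = (z_α + z_β)² · (σ₁² + σ₂²) / δ²
  = (1.282 + 1.036)² · (2·61² = 7442) / 24²
  = 5.3731 · 7442 / 576
  = 69.42
Adjust for 92% response: 69.42 / 0.92 = 75.46.
Round up → n = 76 per group.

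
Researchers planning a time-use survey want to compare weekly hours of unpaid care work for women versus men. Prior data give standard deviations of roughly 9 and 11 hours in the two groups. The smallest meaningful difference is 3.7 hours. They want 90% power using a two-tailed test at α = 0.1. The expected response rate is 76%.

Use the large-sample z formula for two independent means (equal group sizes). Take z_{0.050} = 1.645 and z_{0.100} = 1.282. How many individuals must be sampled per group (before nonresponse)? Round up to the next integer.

n = 167 per group

n = (z_{α/2} + z_β)² · (σ₁² + σ₂²) / δ²
  = (1.645 + 1.282)² · (9² + 11² = 202) / 3.7²
  = 8.5673 · 202 / 13.69
  = 126.41
Adjust for 76% response: 126.41 / 0.76 = 166.33.
Round up → n = 167 per group.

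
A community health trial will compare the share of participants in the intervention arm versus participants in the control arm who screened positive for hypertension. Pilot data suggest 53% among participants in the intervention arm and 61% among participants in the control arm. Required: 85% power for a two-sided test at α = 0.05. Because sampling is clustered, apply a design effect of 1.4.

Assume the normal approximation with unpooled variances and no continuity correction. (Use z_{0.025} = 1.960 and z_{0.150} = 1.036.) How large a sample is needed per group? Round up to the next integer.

n = 957 per group

n = (z_{α/2} + z_β)² · [p₁(1−p₁) + p₂(1−p₂)] / (p₁ − p₂)²
  = (1.960 + 1.036)² · (0.53·0.47 + 0.61·0.39) / (-0.08)²
  = (2.996)² · (0.2491 + 0.2379) / 0.0064
  = 8.9760 · 0.4870 / 0.0064
  = 683.02
Design effect: 1.4 × 683.02 = 956.23.
Round up → n = 957 per group.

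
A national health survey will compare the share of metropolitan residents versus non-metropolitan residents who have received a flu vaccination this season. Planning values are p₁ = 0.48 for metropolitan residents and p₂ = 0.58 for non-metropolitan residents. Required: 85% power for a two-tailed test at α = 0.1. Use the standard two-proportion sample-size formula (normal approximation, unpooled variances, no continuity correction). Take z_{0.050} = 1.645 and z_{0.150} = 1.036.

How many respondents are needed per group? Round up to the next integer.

n = (z_{α/2} + z_β)² · [p₁(1−p₁) + p₂(1−p₂)] / (p₁ − p₂)²
  = (1.645 + 1.036)² · (0.48·0.52 + 0.58·0.42) / (-0.10)²
  = (2.681)² · (0.2496 + 0.2436) / 0.0100
  = 7.1878 · 0.4932 / 0.0100
  = 354.50
Round up → n = 355 per group.

n = 355 per group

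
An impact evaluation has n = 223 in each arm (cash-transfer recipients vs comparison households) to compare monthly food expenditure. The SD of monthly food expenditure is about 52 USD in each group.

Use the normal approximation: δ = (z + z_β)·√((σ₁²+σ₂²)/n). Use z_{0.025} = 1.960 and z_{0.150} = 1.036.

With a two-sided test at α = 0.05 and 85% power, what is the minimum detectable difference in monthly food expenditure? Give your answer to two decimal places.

δ = (z_{α/2} + z_β) · √((σ₁²+σ₂²)/n)
  = (1.960 + 1.036) · √(5408/223)
  = 2.996 · √24.2511
  = 2.996 · 4.9245
  = 14.7539

Minimum detectable difference ≈ 14.75 USD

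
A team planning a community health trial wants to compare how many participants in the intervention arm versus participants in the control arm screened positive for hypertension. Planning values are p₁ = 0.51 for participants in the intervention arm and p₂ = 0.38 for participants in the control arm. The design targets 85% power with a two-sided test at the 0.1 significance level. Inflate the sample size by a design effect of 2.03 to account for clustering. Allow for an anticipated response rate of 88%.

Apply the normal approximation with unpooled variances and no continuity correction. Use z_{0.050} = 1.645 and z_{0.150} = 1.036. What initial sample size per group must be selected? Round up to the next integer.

n = (z_{α/2} + z_β)² · [p₁(1−p₁) + p₂(1−p₂)] / (p₁ − p₂)²
  = (1.645 + 1.036)² · (0.51·0.49 + 0.38·0.62) / (0.13)²
  = (2.681)² · (0.2499 + 0.2356) / 0.0169
  = 7.1878 · 0.4855 / 0.0169
  = 206.49
Design effect: 2.03 × 206.49 = 419.17.
Adjust for 88% response: 419.17 / 0.88 = 476.33.
Round up → n = 477 per group.

n = 477 per group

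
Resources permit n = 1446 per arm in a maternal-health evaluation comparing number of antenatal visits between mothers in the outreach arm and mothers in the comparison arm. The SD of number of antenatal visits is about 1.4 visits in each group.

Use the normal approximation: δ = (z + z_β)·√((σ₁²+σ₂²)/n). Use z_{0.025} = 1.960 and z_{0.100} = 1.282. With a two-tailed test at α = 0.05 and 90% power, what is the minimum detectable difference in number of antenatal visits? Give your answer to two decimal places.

δ = (z_{α/2} + z_β) · √((σ₁²+σ₂²)/n)
  = (1.960 + 1.282) · √(3.92/1446)
  = 3.242 · √0.00271
  = 3.242 · 0.0521
  = 0.1688

Minimum detectable difference ≈ 0.17 visits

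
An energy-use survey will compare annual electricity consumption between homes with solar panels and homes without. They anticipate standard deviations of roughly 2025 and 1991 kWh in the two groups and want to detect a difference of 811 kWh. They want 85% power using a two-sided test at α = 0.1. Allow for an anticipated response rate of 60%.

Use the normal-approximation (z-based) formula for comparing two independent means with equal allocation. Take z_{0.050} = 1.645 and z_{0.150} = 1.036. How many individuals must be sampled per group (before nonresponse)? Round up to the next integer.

n = 147 per group

n = (z_{α/2} + z_β)² · (σ₁² + σ₂²) / δ²
  = (1.645 + 1.036)² · (2025² + 1991² = 8064706) / 811²
  = 7.1878 · 8064706 / 657721
  = 88.13
Adjust for 60% response: 88.13 / 0.60 = 146.89.
Round up → n = 147 per group.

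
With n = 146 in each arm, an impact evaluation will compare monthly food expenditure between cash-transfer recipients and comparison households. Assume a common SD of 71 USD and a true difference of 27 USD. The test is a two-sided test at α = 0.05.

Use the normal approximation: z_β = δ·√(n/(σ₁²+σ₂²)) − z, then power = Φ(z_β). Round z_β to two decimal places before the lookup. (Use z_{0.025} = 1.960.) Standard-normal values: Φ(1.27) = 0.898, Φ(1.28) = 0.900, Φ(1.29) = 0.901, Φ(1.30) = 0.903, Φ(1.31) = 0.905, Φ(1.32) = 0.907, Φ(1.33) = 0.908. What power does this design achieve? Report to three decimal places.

Power ≈ 0.901

z_β = δ·√(n/(σ₁²+σ₂²)) − z_{α/2}
    = 27 · √(146/10082) − 1.960
    = 27 · 0.12034 − 1.960
    = 3.2491 − 1.960 = 1.2891 → 1.29
Power = Φ(1.29) = 0.901.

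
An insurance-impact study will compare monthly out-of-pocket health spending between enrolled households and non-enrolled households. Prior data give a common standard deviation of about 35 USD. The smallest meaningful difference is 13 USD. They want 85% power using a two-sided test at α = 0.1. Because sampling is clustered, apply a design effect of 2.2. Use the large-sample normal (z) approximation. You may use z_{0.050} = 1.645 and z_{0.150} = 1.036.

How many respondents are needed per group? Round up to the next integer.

n = 230 per group

n = (z_{α/2} + z_β)² · (σ₁² + σ₂²) / δ²
  = (1.645 + 1.036)² · (2·35² = 2450) / 13²
  = 7.1878 · 2450 / 169
  = 104.20
Design effect: 2.2 × 104.20 = 229.24.
Round up → n = 230 per group.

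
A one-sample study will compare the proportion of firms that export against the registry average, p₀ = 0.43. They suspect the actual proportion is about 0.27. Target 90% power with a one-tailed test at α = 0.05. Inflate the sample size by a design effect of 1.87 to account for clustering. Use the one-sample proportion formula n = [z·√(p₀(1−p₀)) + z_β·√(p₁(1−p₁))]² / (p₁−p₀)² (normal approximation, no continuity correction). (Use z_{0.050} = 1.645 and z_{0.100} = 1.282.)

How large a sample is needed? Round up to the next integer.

n = [z_α·√(p₀q₀) + z_β·√(p₁q₁)]² / (p₁ − p₀)²
  = [1.645·√(0.43·0.57) + 1.282·√(0.27·0.73)]² / (-0.16)²
  = [1.645·0.4951 + 1.282·0.4440]² / 0.0256
  = [1.3836]² / 0.0256
  = 74.77
Design effect: 1.87 × 74.77 = 139.83.
Round up → n = 140.

n = 140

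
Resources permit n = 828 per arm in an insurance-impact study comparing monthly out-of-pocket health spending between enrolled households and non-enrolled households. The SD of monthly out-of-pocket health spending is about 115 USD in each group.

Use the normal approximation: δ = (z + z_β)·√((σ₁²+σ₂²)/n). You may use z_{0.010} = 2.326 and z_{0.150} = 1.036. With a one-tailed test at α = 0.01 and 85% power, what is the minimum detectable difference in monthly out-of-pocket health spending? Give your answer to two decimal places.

Minimum detectable difference ≈ 19.00 USD

δ = (z_α + z_β) · √((σ₁²+σ₂²)/n)
  = (2.326 + 1.036) · √(26450/828)
  = 3.362 · √31.9444
  = 3.362 · 5.6519
  = 19.0018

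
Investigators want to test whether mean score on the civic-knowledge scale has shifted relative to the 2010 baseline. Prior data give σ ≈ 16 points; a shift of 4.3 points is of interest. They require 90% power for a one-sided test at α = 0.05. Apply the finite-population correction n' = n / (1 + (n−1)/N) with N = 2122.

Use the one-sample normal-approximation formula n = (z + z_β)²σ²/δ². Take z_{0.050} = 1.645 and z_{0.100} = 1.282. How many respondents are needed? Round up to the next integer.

n = (z_α + z_β)² · σ² / δ²
  = (1.645 + 1.282)² · 16² / 4.3²
  = 8.5673 · 256 / 18.49
  = 118.62
Finite-population correction (N = 2122): 118.62 / (1 + (118.62 − 1)/2122) = 112.39.
Round up → n = 113.

n = 113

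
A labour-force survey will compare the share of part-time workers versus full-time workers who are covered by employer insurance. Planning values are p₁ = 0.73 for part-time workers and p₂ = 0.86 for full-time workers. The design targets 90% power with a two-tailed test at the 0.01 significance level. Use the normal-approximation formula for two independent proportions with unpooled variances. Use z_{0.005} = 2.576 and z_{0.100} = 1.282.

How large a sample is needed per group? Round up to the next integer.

n = 280 per group

n = (z_{α/2} + z_β)² · [p₁(1−p₁) + p₂(1−p₂)] / (p₁ − p₂)²
  = (2.576 + 1.282)² · (0.73·0.27 + 0.86·0.14) / (-0.13)²
  = (3.858)² · (0.1971 + 0.1204) / 0.0169
  = 14.8842 · 0.3175 / 0.0169
  = 279.63
Round up → n = 280 per group.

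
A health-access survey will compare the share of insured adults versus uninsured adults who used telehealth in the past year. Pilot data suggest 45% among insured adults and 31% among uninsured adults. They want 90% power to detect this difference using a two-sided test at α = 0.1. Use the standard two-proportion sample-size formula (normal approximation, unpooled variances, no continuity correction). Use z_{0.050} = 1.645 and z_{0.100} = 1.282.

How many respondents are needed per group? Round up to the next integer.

n = (z_{α/2} + z_β)² · [p₁(1−p₁) + p₂(1−p₂)] / (p₁ − p₂)²
  = (1.645 + 1.282)² · (0.45·0.55 + 0.31·0.69) / (0.14)²
  = (2.927)² · (0.2475 + 0.2139) / 0.0196
  = 8.5673 · 0.4614 / 0.0196
  = 201.68
Round up → n = 202 per group.

n = 202 per group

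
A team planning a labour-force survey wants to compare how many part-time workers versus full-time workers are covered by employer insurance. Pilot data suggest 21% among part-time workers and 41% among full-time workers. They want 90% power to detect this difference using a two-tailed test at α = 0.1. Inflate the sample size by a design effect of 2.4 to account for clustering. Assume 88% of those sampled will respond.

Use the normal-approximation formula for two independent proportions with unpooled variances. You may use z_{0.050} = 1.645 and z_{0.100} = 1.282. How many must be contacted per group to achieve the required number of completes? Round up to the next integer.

n = (z_{α/2} + z_β)² · [p₁(1−p₁) + p₂(1−p₂)] / (p₁ − p₂)²
  = (1.645 + 1.282)² · (0.21·0.79 + 0.41·0.59) / (-0.20)²
  = (2.927)² · (0.1659 + 0.2419) / 0.0400
  = 8.5673 · 0.4078 / 0.0400
  = 87.34
Design effect: 2.4 × 87.34 = 209.63.
Adjust for 88% response: 209.63 / 0.88 = 238.21.
Round up → n = 239 per group.

n = 239 per group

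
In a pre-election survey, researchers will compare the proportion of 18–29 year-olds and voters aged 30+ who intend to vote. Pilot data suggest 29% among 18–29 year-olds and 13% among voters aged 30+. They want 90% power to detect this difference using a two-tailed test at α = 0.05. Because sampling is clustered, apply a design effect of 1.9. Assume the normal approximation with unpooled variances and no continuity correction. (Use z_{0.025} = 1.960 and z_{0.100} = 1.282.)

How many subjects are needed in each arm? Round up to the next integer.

n = 249 per group

n = (z_{α/2} + z_β)² · [p₁(1−p₁) + p₂(1−p₂)] / (p₁ − p₂)²
  = (1.960 + 1.282)² · (0.29·0.71 + 0.13·0.87) / (0.16)²
  = (3.242)² · (0.2059 + 0.1131) / 0.0256
  = 10.5106 · 0.3190 / 0.0256
  = 130.97
Design effect: 1.9 × 130.97 = 248.85.
Round up → n = 249 per group.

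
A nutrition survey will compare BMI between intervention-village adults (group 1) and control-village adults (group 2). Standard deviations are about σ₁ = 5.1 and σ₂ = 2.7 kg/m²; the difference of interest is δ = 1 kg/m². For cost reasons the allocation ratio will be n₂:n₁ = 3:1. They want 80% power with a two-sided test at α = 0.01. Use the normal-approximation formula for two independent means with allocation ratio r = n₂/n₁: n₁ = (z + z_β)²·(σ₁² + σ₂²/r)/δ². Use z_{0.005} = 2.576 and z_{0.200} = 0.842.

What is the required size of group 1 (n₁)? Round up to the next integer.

n₁ = 333

n₁ = (z_{α/2} + z_β)² · (σ₁² + σ₂²/r) / δ²
   = (2.576 + 0.842)² · (5.1² + 2.7²/3) / 1²
   = 11.6827 · (26.01 + 2.43) / 1
   = 11.6827 · 28.44 / 1
   = 332.26
Round up → n₁ = 333; n₂ = r·n₁ = 3 × 333 = 999.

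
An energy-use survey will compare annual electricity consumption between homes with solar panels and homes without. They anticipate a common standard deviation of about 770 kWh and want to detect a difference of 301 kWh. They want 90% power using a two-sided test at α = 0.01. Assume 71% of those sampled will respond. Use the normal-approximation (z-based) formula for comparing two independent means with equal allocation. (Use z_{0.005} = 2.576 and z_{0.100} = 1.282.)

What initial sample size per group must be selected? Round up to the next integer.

n = 275 per group

n = (z_{α/2} + z_β)² · (σ₁² + σ₂²) / δ²
  = (2.576 + 1.282)² · (2·770² = 1185800) / 301²
  = 14.8842 · 1185800 / 90601
  = 194.81
Adjust for 71% response: 194.81 / 0.71 = 274.38.
Round up → n = 275 per group.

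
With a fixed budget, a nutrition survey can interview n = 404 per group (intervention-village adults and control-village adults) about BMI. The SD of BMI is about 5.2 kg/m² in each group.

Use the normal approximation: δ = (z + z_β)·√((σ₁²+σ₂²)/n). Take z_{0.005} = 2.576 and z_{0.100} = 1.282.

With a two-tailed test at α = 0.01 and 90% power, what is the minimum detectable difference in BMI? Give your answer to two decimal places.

δ = (z_{α/2} + z_β) · √((σ₁²+σ₂²)/n)
  = (2.576 + 1.282) · √(54.08/404)
  = 3.858 · √0.13386
  = 3.858 · 0.3659
  = 1.4115

Minimum detectable difference ≈ 1.41 kg/m²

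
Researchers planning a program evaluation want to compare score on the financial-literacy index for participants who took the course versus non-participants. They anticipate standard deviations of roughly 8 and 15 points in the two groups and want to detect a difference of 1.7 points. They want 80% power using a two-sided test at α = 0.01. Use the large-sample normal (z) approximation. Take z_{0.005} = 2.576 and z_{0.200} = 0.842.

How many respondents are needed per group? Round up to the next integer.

n = 1169 per group

n = (z_{α/2} + z_β)² · (σ₁² + σ₂²) / δ²
  = (2.576 + 0.842)² · (8² + 15² = 289) / 1.7²
  = 11.6827 · 289 / 2.89
  = 1168.27
Round up → n = 1169 per group.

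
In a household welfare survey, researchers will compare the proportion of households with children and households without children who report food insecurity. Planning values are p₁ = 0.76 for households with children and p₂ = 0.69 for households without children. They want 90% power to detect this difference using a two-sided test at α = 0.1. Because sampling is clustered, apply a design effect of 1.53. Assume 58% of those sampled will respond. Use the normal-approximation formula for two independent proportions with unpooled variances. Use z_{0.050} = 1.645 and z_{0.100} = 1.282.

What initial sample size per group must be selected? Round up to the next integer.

n = 1828 per group

n = (z_{α/2} + z_β)² · [p₁(1−p₁) + p₂(1−p₂)] / (p₁ − p₂)²
  = (1.645 + 1.282)² · (0.76·0.24 + 0.69·0.31) / (0.07)²
  = (2.927)² · (0.1824 + 0.2139) / 0.0049
  = 8.5673 · 0.3963 / 0.0049
  = 692.90
Design effect: 1.53 × 692.90 = 1060.14.
Adjust for 58% response: 1060.14 / 0.58 = 1827.83.
Round up → n = 1828 per group.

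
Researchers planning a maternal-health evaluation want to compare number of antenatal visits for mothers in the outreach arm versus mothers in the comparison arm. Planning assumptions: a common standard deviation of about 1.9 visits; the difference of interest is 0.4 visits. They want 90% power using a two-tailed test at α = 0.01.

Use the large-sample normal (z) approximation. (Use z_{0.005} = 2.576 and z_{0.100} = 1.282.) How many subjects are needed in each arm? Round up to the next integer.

n = (z_{α/2} + z_β)² · (σ₁² + σ₂²) / δ²
  = (2.576 + 1.282)² · (2·1.9² = 7.22) / 0.4²
  = 14.8842 · 7.22 / 0.16
  = 671.65
Round up → n = 672 per group.

n = 672 per group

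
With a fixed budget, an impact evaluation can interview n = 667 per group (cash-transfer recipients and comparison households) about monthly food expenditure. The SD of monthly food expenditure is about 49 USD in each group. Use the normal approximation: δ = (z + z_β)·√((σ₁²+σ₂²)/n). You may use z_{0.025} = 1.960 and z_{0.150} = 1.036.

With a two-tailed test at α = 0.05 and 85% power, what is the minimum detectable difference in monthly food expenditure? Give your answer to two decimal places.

Minimum detectable difference ≈ 8.04 USD

δ = (z_{α/2} + z_β) · √((σ₁²+σ₂²)/n)
  = (1.960 + 1.036) · √(4802/667)
  = 2.996 · √7.1994
  = 2.996 · 2.6832
  = 8.0388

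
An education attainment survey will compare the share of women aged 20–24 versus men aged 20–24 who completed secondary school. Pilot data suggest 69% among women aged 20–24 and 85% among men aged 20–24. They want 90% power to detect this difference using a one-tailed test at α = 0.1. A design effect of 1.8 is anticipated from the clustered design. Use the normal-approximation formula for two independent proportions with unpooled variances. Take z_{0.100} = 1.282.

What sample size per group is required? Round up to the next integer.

n = 158 per group

n = (z_α + z_β)² · [p₁(1−p₁) + p₂(1−p₂)] / (p₁ − p₂)²
  = (1.282 + 1.282)² · (0.69·0.31 + 0.85·0.15) / (-0.16)²
  = (2.564)² · (0.2139 + 0.1275) / 0.0256
  = 6.5741 · 0.3414 / 0.0256
  = 87.67
Design effect: 1.8 × 87.67 = 157.81.
Round up → n = 158 per group.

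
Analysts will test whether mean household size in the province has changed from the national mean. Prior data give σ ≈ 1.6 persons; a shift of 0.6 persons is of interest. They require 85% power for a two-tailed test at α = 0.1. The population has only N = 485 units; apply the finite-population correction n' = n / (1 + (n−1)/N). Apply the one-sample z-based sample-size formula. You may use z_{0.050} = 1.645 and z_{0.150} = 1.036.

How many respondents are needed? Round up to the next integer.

n = (z_{α/2} + z_β)² · σ² / δ²
  = (1.645 + 1.036)² · 1.6² / 0.6²
  = 7.1878 · 2.56 / 0.36
  = 51.11
Finite-population correction (N = 485): 51.11 / (1 + (51.11 − 1)/485) = 46.33.
Round up → n = 47.

n = 47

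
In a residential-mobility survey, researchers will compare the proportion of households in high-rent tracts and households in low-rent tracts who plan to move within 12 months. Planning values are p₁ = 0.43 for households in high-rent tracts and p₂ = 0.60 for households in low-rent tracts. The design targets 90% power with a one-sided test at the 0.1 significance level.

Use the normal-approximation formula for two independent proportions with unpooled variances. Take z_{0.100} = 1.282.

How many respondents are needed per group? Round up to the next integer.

n = (z_α + z_β)² · [p₁(1−p₁) + p₂(1−p₂)] / (p₁ − p₂)²
  = (1.282 + 1.282)² · (0.43·0.57 + 0.60·0.40) / (-0.17)²
  = (2.564)² · (0.2451 + 0.2400) / 0.0289
  = 6.5741 · 0.4851 / 0.0289
  = 110.35
Round up → n = 111 per group.

n = 111 per group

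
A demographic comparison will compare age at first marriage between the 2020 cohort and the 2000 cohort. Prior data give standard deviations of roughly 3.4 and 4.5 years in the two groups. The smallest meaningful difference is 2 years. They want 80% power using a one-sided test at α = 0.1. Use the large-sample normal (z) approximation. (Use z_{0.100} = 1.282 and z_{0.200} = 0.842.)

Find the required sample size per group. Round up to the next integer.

n = (z_α + z_β)² · (σ₁² + σ₂²) / δ²
  = (1.282 + 0.842)² · (3.4² + 4.5² = 31.81) / 2²
  = 4.5114 · 31.81 / 4
  = 35.88
Round up → n = 36 per group.

n = 36 per group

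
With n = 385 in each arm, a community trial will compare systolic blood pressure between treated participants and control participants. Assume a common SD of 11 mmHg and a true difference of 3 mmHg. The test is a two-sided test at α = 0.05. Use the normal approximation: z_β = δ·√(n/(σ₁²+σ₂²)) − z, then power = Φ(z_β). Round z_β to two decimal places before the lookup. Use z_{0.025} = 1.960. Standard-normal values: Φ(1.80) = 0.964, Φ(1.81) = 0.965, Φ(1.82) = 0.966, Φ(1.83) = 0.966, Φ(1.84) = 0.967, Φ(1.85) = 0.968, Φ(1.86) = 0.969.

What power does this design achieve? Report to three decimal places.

z_β = δ·√(n/(σ₁²+σ₂²)) − z_{α/2}
    = 3 · √(385/242) − 1.960
    = 3 · 1.26131 − 1.960
    = 3.7839 − 1.960 = 1.8239 → 1.82
Power = Φ(1.82) = 0.966.

Power ≈ 0.966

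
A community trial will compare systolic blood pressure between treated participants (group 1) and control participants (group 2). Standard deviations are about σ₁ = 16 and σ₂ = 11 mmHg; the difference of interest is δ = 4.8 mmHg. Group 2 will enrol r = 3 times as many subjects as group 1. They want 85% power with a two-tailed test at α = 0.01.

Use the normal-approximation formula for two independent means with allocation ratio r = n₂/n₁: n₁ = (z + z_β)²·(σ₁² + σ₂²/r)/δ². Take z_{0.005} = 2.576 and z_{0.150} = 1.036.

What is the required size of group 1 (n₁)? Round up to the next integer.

n₁ = 168

n₁ = (z_{α/2} + z_β)² · (σ₁² + σ₂²/r) / δ²
   = (2.576 + 1.036)² · (16² + 11²/3) / 4.8²
   = 13.0465 · (256 + 40.3333) / 23.04
   = 13.0465 · 296.3333 / 23.04
   = 167.80
Round up → n₁ = 168; n₂ = r·n₁ = 3 × 168 = 504.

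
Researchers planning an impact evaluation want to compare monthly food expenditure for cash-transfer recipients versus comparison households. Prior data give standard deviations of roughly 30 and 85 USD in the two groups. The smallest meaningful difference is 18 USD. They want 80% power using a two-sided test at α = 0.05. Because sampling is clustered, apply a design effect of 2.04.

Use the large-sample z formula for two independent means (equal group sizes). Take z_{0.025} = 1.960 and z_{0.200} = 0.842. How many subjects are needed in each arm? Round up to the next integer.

n = (z_{α/2} + z_β)² · (σ₁² + σ₂²) / δ²
  = (1.960 + 0.842)² · (30² + 85² = 8125) / 18²
  = 7.8512 · 8125 / 324
  = 196.89
Design effect: 2.04 × 196.89 = 401.65.
Round up → n = 402 per group.

n = 402 per group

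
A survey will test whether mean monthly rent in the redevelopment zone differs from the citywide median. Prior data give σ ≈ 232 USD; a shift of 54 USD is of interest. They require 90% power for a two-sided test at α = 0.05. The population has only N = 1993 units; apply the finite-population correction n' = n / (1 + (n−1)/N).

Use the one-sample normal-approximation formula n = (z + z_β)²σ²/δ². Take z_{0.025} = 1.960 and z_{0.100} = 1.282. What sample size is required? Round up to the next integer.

n = (z_{α/2} + z_β)² · σ² / δ²
  = (1.960 + 1.282)² · 232² / 54²
  = 10.5106 · 53824 / 2916
  = 194.01
Finite-population correction (N = 1993): 194.01 / (1 + (194.01 − 1)/1993) = 176.88.
Round up → n = 177.

n = 177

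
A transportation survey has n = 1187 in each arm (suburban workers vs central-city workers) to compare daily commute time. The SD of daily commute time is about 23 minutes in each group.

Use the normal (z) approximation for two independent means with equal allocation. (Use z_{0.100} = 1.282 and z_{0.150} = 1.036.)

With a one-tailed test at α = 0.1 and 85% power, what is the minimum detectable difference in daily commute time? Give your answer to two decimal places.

δ = (z_α + z_β) · √((σ₁²+σ₂²)/n)
  = (1.282 + 1.036) · √(1058/1187)
  = 2.318 · √0.89132
  = 2.318 · 0.9441
  = 2.1884

Minimum detectable difference ≈ 2.19 minutes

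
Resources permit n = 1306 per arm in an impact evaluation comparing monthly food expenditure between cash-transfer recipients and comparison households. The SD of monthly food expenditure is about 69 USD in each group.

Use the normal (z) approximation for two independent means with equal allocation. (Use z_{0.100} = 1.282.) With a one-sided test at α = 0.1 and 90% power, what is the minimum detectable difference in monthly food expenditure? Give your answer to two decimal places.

δ = (z_α + z_β) · √((σ₁²+σ₂²)/n)
  = (1.282 + 1.282) · √(9522/1306)
  = 2.564 · √7.291
  = 2.564 · 2.7002
  = 6.9233

Minimum detectable difference ≈ 6.92 USD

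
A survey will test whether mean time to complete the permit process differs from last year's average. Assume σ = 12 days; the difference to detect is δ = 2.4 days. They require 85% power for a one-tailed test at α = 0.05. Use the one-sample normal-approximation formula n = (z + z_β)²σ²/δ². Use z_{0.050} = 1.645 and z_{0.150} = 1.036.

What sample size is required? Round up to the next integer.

n = (z_α + z_β)² · σ² / δ²
  = (1.645 + 1.036)² · 12² / 2.4²
  = 7.1878 · 144 / 5.76
  = 179.69
Round up → n = 180.

n = 180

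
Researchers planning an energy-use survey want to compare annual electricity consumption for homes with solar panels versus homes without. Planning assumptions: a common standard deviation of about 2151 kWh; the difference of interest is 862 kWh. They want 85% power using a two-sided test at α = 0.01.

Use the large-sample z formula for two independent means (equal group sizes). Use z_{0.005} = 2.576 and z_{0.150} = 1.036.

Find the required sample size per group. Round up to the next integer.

n = 163 per group

n = (z_{α/2} + z_β)² · (σ₁² + σ₂²) / δ²
  = (2.576 + 1.036)² · (2·2151² = 9253602) / 862²
  = 13.0465 · 9253602 / 743044
  = 162.48
Round up → n = 163 per group.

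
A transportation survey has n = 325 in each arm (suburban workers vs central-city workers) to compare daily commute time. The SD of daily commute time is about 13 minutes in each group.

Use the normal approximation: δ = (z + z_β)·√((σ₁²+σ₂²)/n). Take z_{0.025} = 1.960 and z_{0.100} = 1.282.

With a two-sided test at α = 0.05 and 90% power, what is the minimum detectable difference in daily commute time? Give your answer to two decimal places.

Minimum detectable difference ≈ 3.31 minutes

δ = (z_{α/2} + z_β) · √((σ₁²+σ₂²)/n)
  = (1.960 + 1.282) · √(338/325)
  = 3.242 · √1.04
  = 3.242 · 1.0198
  = 3.3062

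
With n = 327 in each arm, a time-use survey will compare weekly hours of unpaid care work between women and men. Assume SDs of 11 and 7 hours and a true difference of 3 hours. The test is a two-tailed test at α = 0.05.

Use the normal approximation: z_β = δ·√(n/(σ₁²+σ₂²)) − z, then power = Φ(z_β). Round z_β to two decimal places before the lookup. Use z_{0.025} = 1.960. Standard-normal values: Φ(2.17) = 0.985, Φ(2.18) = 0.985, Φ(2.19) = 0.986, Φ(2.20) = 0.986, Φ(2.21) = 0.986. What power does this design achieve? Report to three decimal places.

z_β = δ·√(n/(σ₁²+σ₂²)) − z_{α/2}
    = 3 · √(327/170) − 1.960
    = 3 · 1.38691 − 1.960
    = 4.1607 − 1.960 = 2.2007 → 2.20
Power = Φ(2.20) = 0.986.

Power ≈ 0.986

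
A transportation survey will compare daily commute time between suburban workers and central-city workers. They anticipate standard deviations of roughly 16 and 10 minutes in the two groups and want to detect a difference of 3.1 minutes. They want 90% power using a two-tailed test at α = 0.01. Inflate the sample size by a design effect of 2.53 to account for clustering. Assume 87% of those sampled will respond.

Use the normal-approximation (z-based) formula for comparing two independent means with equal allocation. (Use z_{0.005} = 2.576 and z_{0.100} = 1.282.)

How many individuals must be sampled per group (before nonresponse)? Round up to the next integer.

n = 1604 per group

n = (z_{α/2} + z_β)² · (σ₁² + σ₂²) / δ²
  = (2.576 + 1.282)² · (16² + 10² = 356) / 3.1²
  = 14.8842 · 356 / 9.61
  = 551.38
Design effect: 2.53 × 551.38 = 1394.99.
Adjust for 87% response: 1394.99 / 0.87 = 1603.44.
Round up → n = 1604 per group.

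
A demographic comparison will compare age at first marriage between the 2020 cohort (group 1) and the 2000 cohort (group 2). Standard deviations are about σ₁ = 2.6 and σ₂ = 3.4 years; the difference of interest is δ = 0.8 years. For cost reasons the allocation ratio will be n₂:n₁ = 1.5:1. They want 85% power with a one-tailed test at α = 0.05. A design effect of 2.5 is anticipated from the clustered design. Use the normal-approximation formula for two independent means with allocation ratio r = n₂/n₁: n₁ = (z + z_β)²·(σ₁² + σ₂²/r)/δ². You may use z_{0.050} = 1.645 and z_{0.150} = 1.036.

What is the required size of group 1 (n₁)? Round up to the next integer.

n₁ = (z_α + z_β)² · (σ₁² + σ₂²/r) / δ²
   = (1.645 + 1.036)² · (2.6² + 3.4²/1.5) / 0.8²
   = 7.1878 · (6.76 + 7.7067) / 0.64
   = 7.1878 · 14.4667 / 0.64
   = 162.47
Design effect: 2.5 × 162.47 = 406.18.
Round up → n₁ = 407; n₂ = r·n₁ = 1.5 × 407 = 611.

n₁ = 407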